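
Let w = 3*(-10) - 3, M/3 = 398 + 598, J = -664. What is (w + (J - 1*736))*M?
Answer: -4281804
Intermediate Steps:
M = 2988 (M = 3*(398 + 598) = 3*996 = 2988)
w = -33 (w = -30 - 3 = -33)
(w + (J - 1*736))*M = (-33 + (-664 - 1*736))*2988 = (-33 + (-664 - 736))*2988 = (-33 - 1400)*2988 = -1433*2988 = -4281804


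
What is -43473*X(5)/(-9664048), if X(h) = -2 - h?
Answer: -304311/9664048 ≈ -0.031489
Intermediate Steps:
-43473*X(5)/(-9664048) = -43473*(-2 - 1*5)/(-9664048) = -43473*(-2 - 5)*(-1/9664048) = -43473*(-7)*(-1/9664048) = 304311*(-1/9664048) = -304311/9664048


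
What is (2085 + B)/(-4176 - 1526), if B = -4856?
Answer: 2771/5702 ≈ 0.48597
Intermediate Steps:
(2085 + B)/(-4176 - 1526) = (2085 - 4856)/(-4176 - 1526) = -2771/(-5702) = -2771*(-1/5702) = 2771/5702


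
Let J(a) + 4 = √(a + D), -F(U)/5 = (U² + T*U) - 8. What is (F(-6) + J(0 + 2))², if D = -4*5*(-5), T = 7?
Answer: (66 + √102)² ≈ 5791.1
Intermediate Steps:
F(U) = 40 - 35*U - 5*U² (F(U) = -5*((U² + 7*U) - 8) = -5*(-8 + U² + 7*U) = 40 - 35*U - 5*U²)
D = 100 (D = -20*(-5) = 100)
J(a) = -4 + √(100 + a) (J(a) = -4 + √(a + 100) = -4 + √(100 + a))
(F(-6) + J(0 + 2))² = ((40 - 35*(-6) - 5*(-6)²) + (-4 + √(100 + (0 + 2))))² = ((40 + 210 - 5*36) + (-4 + √(100 + 2)))² = ((40 + 210 - 180) + (-4 + √102))² = (70 + (-4 + √102))² = (66 + √102)²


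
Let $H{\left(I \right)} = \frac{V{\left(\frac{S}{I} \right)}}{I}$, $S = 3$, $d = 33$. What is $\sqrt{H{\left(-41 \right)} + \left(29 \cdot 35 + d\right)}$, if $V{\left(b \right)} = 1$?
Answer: $\frac{\sqrt{1761647}}{41} \approx 32.372$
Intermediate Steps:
$H{\left(I \right)} = \frac{1}{I}$ ($H{\left(I \right)} = 1 \frac{1}{I} = \frac{1}{I}$)
$\sqrt{H{\left(-41 \right)} + \left(29 \cdot 35 + d\right)} = \sqrt{\frac{1}{-41} + \left(29 \cdot 35 + 33\right)} = \sqrt{- \frac{1}{41} + \left(1015 + 33\right)} = \sqrt{- \frac{1}{41} + 1048} = \sqrt{\frac{42967}{41}} = \frac{\sqrt{1761647}}{41}$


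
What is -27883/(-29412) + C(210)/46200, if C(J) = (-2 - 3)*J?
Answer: 74840/80883 ≈ 0.92529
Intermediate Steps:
C(J) = -5*J
-27883/(-29412) + C(210)/46200 = -27883/(-29412) - 5*210/46200 = -27883*(-1/29412) - 1050*1/46200 = 27883/29412 - 1/44 = 74840/80883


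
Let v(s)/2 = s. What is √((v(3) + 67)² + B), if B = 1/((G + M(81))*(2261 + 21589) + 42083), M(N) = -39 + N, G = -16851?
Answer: 3*√95142059680759737146/400852567 ≈ 73.000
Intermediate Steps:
v(s) = 2*s
B = -1/400852567 (B = 1/((-16851 + (-39 + 81))*(2261 + 21589) + 42083) = 1/((-16851 + 42)*23850 + 42083) = 1/(-16809*23850 + 42083) = 1/(-400894650 + 42083) = 1/(-400852567) = -1/400852567 ≈ -2.4947e-9)
√((v(3) + 67)² + B) = √((2*3 + 67)² - 1/400852567) = √((6 + 67)² - 1/400852567) = √(73² - 1/400852567) = √(5329 - 1/400852567) = √(2136143329542/400852567) = 3*√95142059680759737146/400852567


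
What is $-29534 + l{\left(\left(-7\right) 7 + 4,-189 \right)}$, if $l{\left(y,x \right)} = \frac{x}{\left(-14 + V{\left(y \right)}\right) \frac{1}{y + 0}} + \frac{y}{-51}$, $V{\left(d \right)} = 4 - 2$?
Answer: $- \frac{2056447}{68} \approx -30242.0$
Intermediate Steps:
$V{\left(d \right)} = 2$ ($V{\left(d \right)} = 4 - 2 = 2$)
$l{\left(y,x \right)} = - \frac{y}{51} - \frac{x y}{12}$ ($l{\left(y,x \right)} = \frac{x}{\left(-14 + 2\right) \frac{1}{y + 0}} + \frac{y}{-51} = \frac{x}{\left(-12\right) \frac{1}{y}} + y \left(- \frac{1}{51}\right) = x \left(- \frac{y}{12}\right) - \frac{y}{51} = - \frac{x y}{12} - \frac{y}{51} = - \frac{y}{51} - \frac{x y}{12}$)
$-29534 + l{\left(\left(-7\right) 7 + 4,-189 \right)} = -29534 - \frac{\left(\left(-7\right) 7 + 4\right) \left(4 + 17 \left(-189\right)\right)}{204} = -29534 - \frac{\left(-49 + 4\right) \left(4 - 3213\right)}{204} = -29534 - \left(- \frac{15}{68}\right) \left(-3209\right) = -29534 - \frac{48135}{68} = - \frac{2056447}{68}$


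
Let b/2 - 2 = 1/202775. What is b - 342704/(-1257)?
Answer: 70511358814/254888175 ≈ 276.64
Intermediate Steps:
b = 811102/202775 (b = 4 + 2/202775 = 811102/202775 ≈ 4.0000)
b - 342704/(-1257) = 811102/202775 - 342704/(-1257) = 811102/202775 - 342704*(-1)/1257 = 811102/202775 - 1*(-342704/1257) = 811102/202775 + 342704/1257 = 70511358814/254888175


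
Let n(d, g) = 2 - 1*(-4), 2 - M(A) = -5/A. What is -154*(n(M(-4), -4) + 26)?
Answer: -4928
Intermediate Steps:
M(A) = 2 + 5/A (M(A) = 2 - (-5)/A = 2 + 5/A)
n(d, g) = 6 (n(d, g) = 2 + 4 = 6)
-154*(n(M(-4), -4) + 26) = -154*(6 + 26) = -154*32 = -4928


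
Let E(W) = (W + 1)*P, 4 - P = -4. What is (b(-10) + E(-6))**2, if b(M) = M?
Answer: 2500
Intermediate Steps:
P = 8 (P = 4 - 1*(-4) = 4 + 4 = 8)
E(W) = 8 + 8*W (E(W) = (W + 1)*8 = (1 + W)*8 = 8 + 8*W)
(b(-10) + E(-6))**2 = (-10 + (8 + 8*(-6)))**2 = (-10 + (8 - 48))**2 = (-10 - 40)**2 = (-50)**2 = 2500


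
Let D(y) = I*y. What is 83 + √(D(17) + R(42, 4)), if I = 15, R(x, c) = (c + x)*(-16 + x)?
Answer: 83 + √1451 ≈ 121.09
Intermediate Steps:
R(x, c) = (-16 + x)*(c + x)
D(y) = 15*y
83 + √(D(17) + R(42, 4)) = 83 + √(15*17 + (42² - 16*4 - 16*42 + 4*42)) = 83 + √(255 + (1764 - 64 - 672 + 168)) = 83 + √(255 + 1196) = 83 + √1451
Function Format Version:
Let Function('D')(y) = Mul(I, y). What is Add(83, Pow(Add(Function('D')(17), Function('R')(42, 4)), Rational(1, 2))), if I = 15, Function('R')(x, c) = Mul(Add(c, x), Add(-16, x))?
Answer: Add(83, Pow(1451, Rational(1, 2))) ≈ 121.09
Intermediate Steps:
Function('R')(x, c) = Mul(Add(-16, x), Add(c, x))
Function('D')(y) = Mul(15, y)
Add(83, Pow(Add(Function('D')(17), Function('R')(42, 4)), Rational(1, 2))) = Add(83, Pow(Add(Mul(15, 17), Add(Pow(42, 2), Mul(-16, 4), Mul(-16, 42), Mul(4, 42))), Rational(1, 2))) = Add(83, Pow(Add(255, Add(1764, -64, -672, 168)), Rational(1, 2))) = Add(83, Pow(Add(255, 1196), Rational(1, 2))) = Add(83, Pow(1451, Rational(1, 2)))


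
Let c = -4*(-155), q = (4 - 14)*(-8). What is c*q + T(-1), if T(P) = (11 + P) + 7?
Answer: 49617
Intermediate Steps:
q = 80 (q = -10*(-8) = 80)
c = 620
T(P) = 18 + P
c*q + T(-1) = 620*80 + (18 - 1) = 49600 + 17 = 49617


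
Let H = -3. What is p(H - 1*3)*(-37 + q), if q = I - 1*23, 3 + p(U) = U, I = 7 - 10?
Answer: 567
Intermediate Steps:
I = -3
p(U) = -3 + U
q = -26 (q = -3 - 1*23 = -3 - 23 = -26)
p(H - 1*3)*(-37 + q) = (-3 + (-3 - 1*3))*(-37 - 26) = (-3 + (-3 - 3))*(-63) = (-3 - 6)*(-63) = -9*(-63) = 567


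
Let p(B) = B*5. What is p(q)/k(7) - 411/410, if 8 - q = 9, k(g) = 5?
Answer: -821/410 ≈ -2.0024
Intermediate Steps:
q = -1 (q = 8 - 1*9 = 8 - 9 = -1)
p(B) = 5*B
p(q)/k(7) - 411/410 = (5*(-1))/5 - 411/410 = -5*⅕ - 411*1/410 = -1 - 411/410 = -821/410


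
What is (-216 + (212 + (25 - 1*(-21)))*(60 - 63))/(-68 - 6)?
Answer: 495/37 ≈ 13.378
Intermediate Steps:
(-216 + (212 + (25 - 1*(-21)))*(60 - 63))/(-68 - 6) = (-216 + (212 + (25 + 21))*(-3))/(-74) = (-216 + (212 + 46)*(-3))*(-1/74) = (-216 + 258*(-3))*(-1/74) = (-216 - 774)*(-1/74) = -990*(-1/74) = 495/37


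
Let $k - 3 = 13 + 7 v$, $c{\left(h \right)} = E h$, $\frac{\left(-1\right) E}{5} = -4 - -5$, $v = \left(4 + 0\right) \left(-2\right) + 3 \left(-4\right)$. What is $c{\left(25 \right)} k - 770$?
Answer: $14730$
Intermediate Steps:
$v = -20$ ($v = 4 \left(-2\right) - 12 = -8 - 12 = -20$)
$E = -5$ ($E = - 5 \left(-4 - -5\right) = - 5 \left(-4 + 5\right) = \left(-5\right) 1 = -5$)
$c{\left(h \right)} = - 5 h$
$k = -124$ ($k = 3 + \left(13 + 7 \left(-20\right)\right) = 3 + \left(13 - 140\right) = 3 - 127 = -124$)
$c{\left(25 \right)} k - 770 = \left(-5\right) 25 \left(-124\right) - 770 = \left(-125\right) \left(-124\right) - 770 = 15500 - 770 = 14730$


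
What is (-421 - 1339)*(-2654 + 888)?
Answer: 3108160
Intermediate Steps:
(-421 - 1339)*(-2654 + 888) = -1760*(-1766) = 3108160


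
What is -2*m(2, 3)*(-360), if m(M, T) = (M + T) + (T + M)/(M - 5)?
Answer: 2400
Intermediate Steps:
m(M, T) = M + T + (M + T)/(-5 + M) (m(M, T) = (M + T) + (M + T)/(-5 + M) = M + T + (M + T)/(-5 + M))
-2*m(2, 3)*(-360) = -2*(2**2 - 4*2 - 4*3 + 2*3)/(-5 + 2)*(-360) = -2*(4 - 8 - 12 + 6)/(-3)*(-360) = -(-2)*(-10)/3*(-360) = -2*10/3*(-360) = -20/3*(-360) = 2400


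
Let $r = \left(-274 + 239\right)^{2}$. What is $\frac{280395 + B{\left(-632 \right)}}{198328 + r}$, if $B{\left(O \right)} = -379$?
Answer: $\frac{280016}{199553} \approx 1.4032$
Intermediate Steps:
$r = 1225$ ($r = \left(-35\right)^{2} = 1225$)
$\frac{280395 + B{\left(-632 \right)}}{198328 + r} = \frac{280395 - 379}{198328 + 1225} = \frac{280016}{199553}$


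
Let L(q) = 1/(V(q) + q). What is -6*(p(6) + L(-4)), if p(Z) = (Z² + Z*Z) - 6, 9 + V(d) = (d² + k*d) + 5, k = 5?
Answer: -791/2 ≈ -395.50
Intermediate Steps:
V(d) = -4 + d² + 5*d (V(d) = -9 + ((d² + 5*d) + 5) = -9 + (5 + d² + 5*d) = -4 + d² + 5*d)
L(q) = 1/(-4 + q² + 6*q) (L(q) = 1/((-4 + q² + 5*q) + q) = 1/(-4 + q² + 6*q))
p(Z) = -6 + 2*Z² (p(Z) = (Z² + Z²) - 6 = 2*Z² - 6 = -6 + 2*Z²)
-6*(p(6) + L(-4)) = -6*((-6 + 2*6²) + 1/(-4 + (-4)² + 6*(-4))) = -6*((-6 + 2*36) + 1/(-4 + 16 - 24)) = -6*((-6 + 72) + 1/(-12)) = -6*(66 - 1/12) = -6*791/12 = -791/2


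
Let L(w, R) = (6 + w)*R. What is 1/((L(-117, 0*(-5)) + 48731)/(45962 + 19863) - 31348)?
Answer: -65825/2063433369 ≈ -3.1901e-5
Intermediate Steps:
L(w, R) = R*(6 + w)
1/((L(-117, 0*(-5)) + 48731)/(45962 + 19863) - 31348) = 1/(((0*(-5))*(6 - 117) + 48731)/(45962 + 19863) - 31348) = 1/((0*(-111) + 48731)/65825 - 31348) = 1/((0 + 48731)*(1/65825) - 31348) = 1/(48731*(1/65825) - 31348) = 1/(48731/65825 - 31348) = 1/(-2063433369/65825) = -65825/2063433369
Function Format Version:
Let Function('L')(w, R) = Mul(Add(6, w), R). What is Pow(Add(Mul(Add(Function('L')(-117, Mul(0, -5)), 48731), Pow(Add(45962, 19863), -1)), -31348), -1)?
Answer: Rational(-65825, 2063433369) ≈ -3.1901e-5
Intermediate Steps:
Function('L')(w, R) = Mul(R, Add(6, w))
Pow(Add(Mul(Add(Function('L')(-117, Mul(0, -5)), 48731), Pow(Add(45962, 19863), -1)), -31348), -1) = Pow(Add(Mul(Add(Mul(Mul(0, -5), Add(6, -117)), 48731), Pow(Add(45962, 19863), -1)), -31348), -1) = Pow(Add(Mul(Add(Mul(0, -111), 48731), Pow(65825, -1)), -31348), -1) = Pow(Add(Mul(Add(0, 48731), Rational(1, 65825)), -31348), -1) = Pow(Add(Mul(48731, Rational(1, 65825)), -31348), -1) = Pow(Add(Rational(48731, 65825), -31348), -1) = Pow(Rational(-2063433369, 65825), -1) = Rational(-65825, 2063433369)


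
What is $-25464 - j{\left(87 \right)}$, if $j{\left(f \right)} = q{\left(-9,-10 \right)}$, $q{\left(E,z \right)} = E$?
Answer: $-25455$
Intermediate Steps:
$j{\left(f \right)} = -9$
$-25464 - j{\left(87 \right)} = -25464 - -9 = -25464 + 9 = -25455$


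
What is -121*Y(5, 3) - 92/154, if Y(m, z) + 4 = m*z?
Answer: -102533/77 ≈ -1331.6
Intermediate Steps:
Y(m, z) = -4 + m*z
-121*Y(5, 3) - 92/154 = -121*(-4 + 5*3) - 92/154 = -121*(-4 + 15) - 92*1/154 = -121*11 - 46/77 = -1331 - 46/77 = -102533/77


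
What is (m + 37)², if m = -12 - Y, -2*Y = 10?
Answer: 900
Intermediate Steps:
Y = -5 (Y = -½*10 = -5)
m = -7 (m = -12 - 1*(-5) = -12 + 5 = -7)
(m + 37)² = (-7 + 37)² = 30² = 900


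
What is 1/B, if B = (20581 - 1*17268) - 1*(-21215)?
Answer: 1/24528 ≈ 4.0770e-5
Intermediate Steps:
B = 24528 (B = (20581 - 17268) + 21215 = 3313 + 21215 = 24528)
1/B = 1/24528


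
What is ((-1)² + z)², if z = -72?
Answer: 5041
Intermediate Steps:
((-1)² + z)² = ((-1)² - 72)² = (1 - 72)² = (-71)² = 5041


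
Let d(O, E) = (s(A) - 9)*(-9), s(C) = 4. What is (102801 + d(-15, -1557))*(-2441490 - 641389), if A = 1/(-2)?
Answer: -317061773634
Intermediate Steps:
A = -½ ≈ -0.50000
d(O, E) = 45 (d(O, E) = (4 - 9)*(-9) = -5*(-9) = 45)
(102801 + d(-15, -1557))*(-2441490 - 641389) = (102801 + 45)*(-2441490 - 641389) = 102846*(-3082879) = -317061773634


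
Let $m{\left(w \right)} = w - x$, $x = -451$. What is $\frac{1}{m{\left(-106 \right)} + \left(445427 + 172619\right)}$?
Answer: $\frac{1}{618391} \approx 1.6171 \cdot 10^{-6}$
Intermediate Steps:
$m{\left(w \right)} = 451 + w$ ($m{\left(w \right)} = w - -451 = w + 451 = 451 + w$)
$\frac{1}{m{\left(-106 \right)} + \left(445427 + 172619\right)} = \frac{1}{\left(451 - 106\right) + \left(445427 + 172619\right)} = \frac{1}{345 + 618046} = \frac{1}{618391}$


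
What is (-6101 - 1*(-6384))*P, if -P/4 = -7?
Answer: 7924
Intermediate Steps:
P = 28 (P = -4*(-7) = 28)
(-6101 - 1*(-6384))*P = (-6101 - 1*(-6384))*28 = (-6101 + 6384)*28 = 283*28 = 7924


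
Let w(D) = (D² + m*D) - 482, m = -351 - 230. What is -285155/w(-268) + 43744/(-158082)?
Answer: -5500994791/3589251810 ≈ -1.5326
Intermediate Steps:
m = -581
w(D) = -482 + D² - 581*D (w(D) = (D² - 581*D) - 482 = -482 + D² - 581*D)
-285155/w(-268) + 43744/(-158082) = -285155/(-482 + (-268)² - 581*(-268)) + 43744/(-158082) = -285155/(-482 + 71824 + 155708) + 43744*(-1/158082) = -285155/227050 - 21872/79041 = -285155*1/227050 - 21872/79041 = -57031/45410 - 21872/79041 = -5500994791/3589251810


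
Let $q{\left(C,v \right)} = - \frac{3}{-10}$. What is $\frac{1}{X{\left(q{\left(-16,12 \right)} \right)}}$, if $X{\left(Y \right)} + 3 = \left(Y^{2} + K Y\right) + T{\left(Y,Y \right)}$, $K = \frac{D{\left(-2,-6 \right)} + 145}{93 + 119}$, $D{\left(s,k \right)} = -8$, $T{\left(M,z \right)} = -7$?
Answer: $- \frac{10600}{102991} \approx -0.10292$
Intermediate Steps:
$q{\left(C,v \right)} = \frac{3}{10}$ ($q{\left(C,v \right)} = \left(-3\right) \left(- \frac{1}{10}\right) = \frac{3}{10}$)
$K = \frac{137}{212}$ ($K = \frac{-8 + 145}{93 + 119} = \frac{137}{212} \approx 0.64623$)
$X{\left(Y \right)} = -10 + Y^{2} + \frac{137 Y}{212}$ ($X{\left(Y \right)} = -3 - \left(7 - Y^{2} - \frac{137 Y}{212}\right) = -3 + \left(-7 + Y^{2} + \frac{137 Y}{212}\right) = -10 + Y^{2} + \frac{137 Y}{212}$)
$\frac{1}{X{\left(q{\left(-16,12 \right)} \right)}} = \frac{1}{-10 + \left(\frac{3}{10}\right)^{2} + \frac{137}{212} \cdot \frac{3}{10}} = \frac{1}{-10 + \frac{9}{100} + \frac{411}{2120}} = \frac{1}{- \frac{102991}{10600}} = - \frac{10600}{102991}$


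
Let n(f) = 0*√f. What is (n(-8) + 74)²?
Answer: 5476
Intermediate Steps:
n(f) = 0
(n(-8) + 74)² = (0 + 74)² = 74² = 5476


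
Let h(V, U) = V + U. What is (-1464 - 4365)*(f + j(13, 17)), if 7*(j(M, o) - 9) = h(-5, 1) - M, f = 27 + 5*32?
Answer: -7898295/7 ≈ -1.1283e+6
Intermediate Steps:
h(V, U) = U + V
f = 187 (f = 27 + 160 = 187)
j(M, o) = 59/7 - M/7 (j(M, o) = 9 + ((1 - 5) - M)/7 = 9 + (-4 - M)/7 = 9 + (-4/7 - M/7) = 59/7 - M/7)
(-1464 - 4365)*(f + j(13, 17)) = (-1464 - 4365)*(187 + (59/7 - ⅐*13)) = -5829*(187 + (59/7 - 13/7)) = -5829*(187 + 46/7) = -5829*1355/7 = -7898295/7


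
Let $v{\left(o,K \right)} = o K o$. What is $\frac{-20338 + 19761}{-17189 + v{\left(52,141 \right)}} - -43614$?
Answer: $\frac{15878766473}{364075} \approx 43614.0$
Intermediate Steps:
$v{\left(o,K \right)} = K o^{2}$ ($v{\left(o,K \right)} = K o o = K o^{2}$)
$\frac{-20338 + 19761}{-17189 + v{\left(52,141 \right)}} - -43614 = \frac{-20338 + 19761}{-17189 + 141 \cdot 52^{2}} - -43614 = - \frac{577}{-17189 + 141 \cdot 2704} + 43614 = - \frac{577}{-17189 + 381264} + 43614 = - \frac{577}{364075} + 43614 = \frac{15878766473}{364075}$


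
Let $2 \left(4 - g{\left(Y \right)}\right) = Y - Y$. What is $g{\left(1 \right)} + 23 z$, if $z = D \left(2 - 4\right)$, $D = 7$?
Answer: $-318$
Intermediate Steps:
$z = -14$ ($z = 7 \left(2 - 4\right) = 7 \left(-2\right) = -14$)
$g{\left(Y \right)} = 4$ ($g{\left(Y \right)} = 4 - \frac{Y - Y}{2} = 4 - 0 = 4 + 0 = 4$)
$g{\left(1 \right)} + 23 z = 4 + 23 \left(-14\right) = 4 - 322 = -318$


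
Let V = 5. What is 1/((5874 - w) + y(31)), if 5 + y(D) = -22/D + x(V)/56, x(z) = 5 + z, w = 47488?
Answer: -868/36125753 ≈ -2.4027e-5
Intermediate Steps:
y(D) = -135/28 - 22/D (y(D) = -5 + (-22/D + (5 + 5)/56) = -5 + (-22/D + 10*(1/56)) = -5 + (-22/D + 5/28) = -5 + (5/28 - 22/D) = -135/28 - 22/D)
1/((5874 - w) + y(31)) = 1/((5874 - 1*47488) + (-135/28 - 22/31)) = 1/((5874 - 47488) + (-135/28 - 22*1/31)) = 1/(-41614 + (-135/28 - 22/31)) = 1/(-41614 - 4801/868) = 1/(-36125753/868) = -868/36125753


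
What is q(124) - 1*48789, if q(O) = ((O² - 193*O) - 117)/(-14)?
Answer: -96339/2 ≈ -48170.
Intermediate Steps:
q(O) = 117/14 - O²/14 + 193*O/14 (q(O) = (-117 + O² - 193*O)*(-1/14) = 117/14 - O²/14 + 193*O/14)
q(124) - 1*48789 = (117/14 - 1/14*124² + (193/14)*124) - 1*48789 = (117/14 - 1/14*15376 + 11966/7) - 48789 = (117/14 - 7688/7 + 11966/7) - 48789 = 1239/2 - 48789 = -96339/2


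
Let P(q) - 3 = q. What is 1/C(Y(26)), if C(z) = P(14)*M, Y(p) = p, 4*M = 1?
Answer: 4/17 ≈ 0.23529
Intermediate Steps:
M = ¼ (M = (¼)*1 = ¼ ≈ 0.25000)
P(q) = 3 + q
C(z) = 17/4 (C(z) = (3 + 14)*(¼) = 17*(¼) = 17/4)
1/C(Y(26)) = 1/(17/4) = 4/17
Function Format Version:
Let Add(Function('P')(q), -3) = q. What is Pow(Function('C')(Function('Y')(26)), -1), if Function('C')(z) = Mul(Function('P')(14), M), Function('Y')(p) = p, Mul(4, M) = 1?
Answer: Rational(4, 17) ≈ 0.23529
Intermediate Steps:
M = Rational(1, 4) (M = Mul(Rational(1, 4), 1) = Rational(1, 4) ≈ 0.25000)
Function('P')(q) = Add(3, q)
Function('C')(z) = Rational(17, 4) (Function('C')(z) = Mul(Add(3, 14), Rational(1, 4)) = Mul(17, Rational(1, 4)) = Rational(17, 4))
Pow(Function('C')(Function('Y')(26)), -1) = Pow(Rational(17, 4), -1) = Rational(4, 17)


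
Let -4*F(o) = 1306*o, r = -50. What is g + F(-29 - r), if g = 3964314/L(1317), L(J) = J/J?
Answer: 7914915/2 ≈ 3.9575e+6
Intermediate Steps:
L(J) = 1
F(o) = -653*o/2
g = 3964314 (g = 3964314/1 = 3964314*1 = 3964314)
g + F(-29 - r) = 3964314 - 653*(-29 - 1*(-50))/2 = 3964314 - 653*(-29 + 50)/2 = 3964314 - 653/2*21 = 3964314 - 13713/2 = 7914915/2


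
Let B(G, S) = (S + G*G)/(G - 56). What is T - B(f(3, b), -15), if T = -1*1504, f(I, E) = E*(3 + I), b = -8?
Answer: -154127/104 ≈ -1482.0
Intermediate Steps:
T = -1504
B(G, S) = (S + G²)/(-56 + G)
T - B(f(3, b), -15) = -1504 - (-15 + (-8*(3 + 3))²)/(-56 - 8*(3 + 3)) = -1504 - (-15 + (-8*6)²)/(-56 - 8*6) = -1504 - (-15 + (-48)²)/(-56 - 48) = -1504 - (-15 + 2304)/(-104) = -1504 - (-1)*2289/104 = -1504 - 1*(-2289/104) = -1504 + 2289/104 = -154127/104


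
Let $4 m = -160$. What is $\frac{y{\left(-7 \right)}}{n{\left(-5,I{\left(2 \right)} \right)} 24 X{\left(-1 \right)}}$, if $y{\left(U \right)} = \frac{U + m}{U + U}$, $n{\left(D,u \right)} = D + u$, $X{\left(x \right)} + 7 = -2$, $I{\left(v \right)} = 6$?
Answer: $- \frac{47}{3024} \approx -0.015542$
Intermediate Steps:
$m = -40$ ($m = \frac{1}{4} \left(-160\right) = -40$)
$X{\left(x \right)} = -9$ ($X{\left(x \right)} = -7 - 2 = -9$)
$y{\left(U \right)} = \frac{-40 + U}{2 U}$ ($y{\left(U \right)} = \frac{U - 40}{U + U} = \frac{-40 + U}{2 U}$)
$\frac{y{\left(-7 \right)}}{n{\left(-5,I{\left(2 \right)} \right)} 24 X{\left(-1 \right)}} = \frac{\frac{1}{2} \frac{1}{-7} \left(-40 - 7\right)}{\left(-5 + 6\right) 24 \left(-9\right)} = \frac{\frac{1}{2} \left(- \frac{1}{7}\right) \left(-47\right)}{1 \cdot 24 \left(-9\right)} = \frac{47}{14 \cdot 24 \left(-9\right)} = \frac{47}{14 \left(-216\right)} = \frac{47}{14} \left(- \frac{1}{216}\right) = - \frac{47}{3024}$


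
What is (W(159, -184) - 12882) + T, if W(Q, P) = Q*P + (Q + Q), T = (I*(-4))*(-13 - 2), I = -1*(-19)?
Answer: -40680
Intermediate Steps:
I = 19
T = 1140 (T = (19*(-4))*(-13 - 2) = -76*(-15) = 1140)
W(Q, P) = 2*Q + P*Q (W(Q, P) = P*Q + 2*Q = 2*Q + P*Q)
(W(159, -184) - 12882) + T = (159*(2 - 184) - 12882) + 1140 = (159*(-182) - 12882) + 1140 = (-28938 - 12882) + 1140 = -41820 + 1140 = -40680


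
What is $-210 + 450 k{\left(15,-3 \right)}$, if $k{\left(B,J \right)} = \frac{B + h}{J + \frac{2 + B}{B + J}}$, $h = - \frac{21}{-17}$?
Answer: $- \frac{1558230}{323} \approx -4824.2$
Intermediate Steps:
$h = \frac{21}{17}$ ($h = \left(-21\right) \left(- \frac{1}{17}\right) = \frac{21}{17} \approx 1.2353$)
$k{\left(B,J \right)} = \frac{\frac{21}{17} + B}{J + \frac{2 + B}{B + J}}$ ($k{\left(B,J \right)} = \frac{B + \frac{21}{17}}{J + \frac{2 + B}{B + J}} = \frac{\frac{21}{17} + B}{J + \frac{2 + B}{B + J}}$)
$-210 + 450 k{\left(15,-3 \right)} = -210 + 450 \frac{15^{2} + \frac{21}{17} \cdot 15 + \frac{21}{17} \left(-3\right) + 15 \left(-3\right)}{2 + 15 + \left(-3\right)^{2} + 15 \left(-3\right)} = -210 + 450 \frac{225 + \frac{315}{17} - \frac{63}{17} - 45}{2 + 15 + 9 - 45} = -210 + 450 \frac{1}{-19} \cdot \frac{3312}{17} = -210 + 450 \left(\left(- \frac{1}{19}\right) \frac{3312}{17}\right) = -210 + 450 \left(- \frac{3312}{323}\right) = -210 - \frac{1490400}{323} = - \frac{1558230}{323}$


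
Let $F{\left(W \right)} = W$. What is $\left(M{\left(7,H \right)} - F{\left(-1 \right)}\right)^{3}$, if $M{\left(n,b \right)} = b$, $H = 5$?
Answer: $216$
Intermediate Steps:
$\left(M{\left(7,H \right)} - F{\left(-1 \right)}\right)^{3} = \left(5 - -1\right)^{3} = \left(5 + 1\right)^{3} = 6^{3} = 216$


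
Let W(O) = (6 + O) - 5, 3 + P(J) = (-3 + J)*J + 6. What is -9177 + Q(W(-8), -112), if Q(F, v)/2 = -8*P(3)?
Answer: -9225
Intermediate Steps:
P(J) = 3 + J*(-3 + J) (P(J) = -3 + ((-3 + J)*J + 6) = -3 + (J*(-3 + J) + 6) = -3 + (6 + J*(-3 + J)) = 3 + J*(-3 + J))
W(O) = 1 + O
Q(F, v) = -48 (Q(F, v) = 2*(-8*(3 + 3² - 3*3)) = 2*(-8*(3 + 9 - 9)) = 2*(-8*3) = 2*(-24) = -48)
-9177 + Q(W(-8), -112) = -9177 - 48 = -9225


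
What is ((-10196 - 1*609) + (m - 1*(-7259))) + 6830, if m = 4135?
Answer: 7419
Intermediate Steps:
((-10196 - 1*609) + (m - 1*(-7259))) + 6830 = ((-10196 - 1*609) + (4135 - 1*(-7259))) + 6830 = ((-10196 - 609) + (4135 + 7259)) + 6830 = (-10805 + 11394) + 6830 = 589 + 6830 = 7419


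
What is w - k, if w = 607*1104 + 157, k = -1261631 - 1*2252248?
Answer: 4184164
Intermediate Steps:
k = -3513879 (k = -1261631 - 2252248 = -3513879)
w = 670285 (w = 670128 + 157 = 670285)
w - k = 670285 - 1*(-3513879) = 670285 + 3513879 = 4184164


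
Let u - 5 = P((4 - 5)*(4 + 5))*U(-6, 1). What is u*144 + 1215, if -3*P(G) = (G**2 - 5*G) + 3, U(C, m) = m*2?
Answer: -10449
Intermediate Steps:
U(C, m) = 2*m
P(G) = -1 - G**2/3 + 5*G/3 (P(G) = -((G**2 - 5*G) + 3)/3 = -(3 + G**2 - 5*G)/3 = -1 - G**2/3 + 5*G/3)
u = -81 (u = 5 + (-1 - (4 - 5)**2*(4 + 5)**2/3 + 5*((4 - 5)*(4 + 5))/3)*(2*1) = 5 + (-1 - (-1*9)**2/3 + 5*(-1*9)/3)*2 = 5 + (-1 - 1/3*(-9)**2 + (5/3)*(-9))*2 = 5 + (-1 - 1/3*81 - 15)*2 = 5 + (-1 - 27 - 15)*2 = 5 - 43*2 = 5 - 86 = -81)
u*144 + 1215 = -81*144 + 1215 = -11664 + 1215 = -10449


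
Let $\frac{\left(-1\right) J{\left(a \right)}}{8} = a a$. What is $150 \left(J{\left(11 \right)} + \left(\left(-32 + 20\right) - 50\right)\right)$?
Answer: $-154500$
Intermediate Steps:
$J{\left(a \right)} = - 8 a^{2}$ ($J{\left(a \right)} = - 8 a a = - 8 a^{2}$)
$150 \left(J{\left(11 \right)} + \left(\left(-32 + 20\right) - 50\right)\right) = 150 \left(- 8 \cdot 11^{2} + \left(\left(-32 + 20\right) - 50\right)\right) = 150 \left(\left(-8\right) 121 - 62\right) = 150 \left(-968 - 62\right) = 150 \left(-1030\right) = -154500$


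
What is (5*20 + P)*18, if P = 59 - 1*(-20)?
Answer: 3222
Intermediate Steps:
P = 79 (P = 59 + 20 = 79)
(5*20 + P)*18 = (5*20 + 79)*18 = (100 + 79)*18 = 179*18 = 3222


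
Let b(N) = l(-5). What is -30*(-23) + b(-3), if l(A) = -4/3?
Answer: 2066/3 ≈ 688.67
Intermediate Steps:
l(A) = -4/3 (l(A) = -4*⅓ = -4/3)
b(N) = -4/3
-30*(-23) + b(-3) = -30*(-23) - 4/3 = 690 - 4/3 = 2066/3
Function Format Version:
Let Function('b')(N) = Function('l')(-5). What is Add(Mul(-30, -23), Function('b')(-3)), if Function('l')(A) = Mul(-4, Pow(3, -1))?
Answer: Rational(2066, 3) ≈ 688.67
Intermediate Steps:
Function('l')(A) = Rational(-4, 3) (Function('l')(A) = Mul(-4, Rational(1, 3)) = Rational(-4, 3))
Function('b')(N) = Rational(-4, 3)
Add(Mul(-30, -23), Function('b')(-3)) = Add(Mul(-30, -23), Rational(-4, 3)) = Add(690, Rational(-4, 3)) = Rational(2066, 3)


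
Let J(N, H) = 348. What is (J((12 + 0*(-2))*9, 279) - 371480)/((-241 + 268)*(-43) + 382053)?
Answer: -92783/95223 ≈ -0.97438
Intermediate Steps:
(J((12 + 0*(-2))*9, 279) - 371480)/((-241 + 268)*(-43) + 382053) = (348 - 371480)/((-241 + 268)*(-43) + 382053) = -371132/(27*(-43) + 382053) = -371132/(-1161 + 382053) = -371132/380892 = -371132*1/380892 = -92783/95223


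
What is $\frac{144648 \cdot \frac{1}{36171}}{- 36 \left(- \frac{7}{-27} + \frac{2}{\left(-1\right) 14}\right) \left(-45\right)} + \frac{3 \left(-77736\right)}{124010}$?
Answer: $- \frac{3058088689}{1644707427} \approx -1.8594$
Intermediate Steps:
$\frac{144648 \cdot \frac{1}{36171}}{- 36 \left(- \frac{7}{-27} + \frac{2}{\left(-1\right) 14}\right) \left(-45\right)} + \frac{3 \left(-77736\right)}{124010} = \frac{144648 \cdot \frac{1}{36171}}{- 36 \left(\left(-7\right) \left(- \frac{1}{27}\right) + \frac{2}{-14}\right) \left(-45\right)} - \frac{116604}{62005} = \frac{16072}{4019 - 36 \left(\frac{7}{27} + 2 \left(- \frac{1}{14}\right)\right) \left(-45\right)} - \frac{116604}{62005} = \frac{16072}{4019 - 36 \left(\frac{7}{27} - \frac{1}{7}\right) \left(-45\right)} - \frac{116604}{62005} = \frac{16072}{4019 \left(-36\right) \frac{22}{189} \left(-45\right)} - \frac{116604}{62005} = \frac{16072}{4019 \left(\left(- \frac{88}{21}\right) \left(-45\right)\right)} - \frac{116604}{62005} = \frac{16072}{4019 \cdot \frac{1320}{7}} - \frac{116604}{62005} = \frac{16072}{4019} \cdot \frac{7}{1320} - \frac{116604}{62005} = \frac{14063}{663135} - \frac{116604}{62005} = - \frac{3058088689}{1644707427}$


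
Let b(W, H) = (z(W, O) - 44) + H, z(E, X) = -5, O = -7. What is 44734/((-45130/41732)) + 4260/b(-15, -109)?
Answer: -73788215326/1782635 ≈ -41393.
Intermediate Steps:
b(W, H) = -49 + H (b(W, H) = (-5 - 44) + H = -49 + H)
44734/((-45130/41732)) + 4260/b(-15, -109) = 44734/((-45130/41732)) + 4260/(-49 - 109) = 44734/((-45130*1/41732)) + 4260/(-158) = 44734/(-22565/20866) + 4260*(-1/158) = 44734*(-20866/22565) - 2130/79 = -933419644/22565 - 2130/79 = -73788215326/1782635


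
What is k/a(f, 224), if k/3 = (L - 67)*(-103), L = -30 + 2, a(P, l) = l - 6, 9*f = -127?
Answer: 29355/218 ≈ 134.66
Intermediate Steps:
f = -127/9 (f = (1/9)*(-127) = -127/9 ≈ -14.111)
a(P, l) = -6 + l
L = -28
k = 29355 (k = 3*((-28 - 67)*(-103)) = 3*(-95*(-103)) = 3*9785 = 29355)
k/a(f, 224) = 29355/(-6 + 224) = 29355/218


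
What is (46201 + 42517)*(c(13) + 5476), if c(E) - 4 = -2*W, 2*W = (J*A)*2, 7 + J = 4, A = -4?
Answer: 484045408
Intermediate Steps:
J = -3 (J = -7 + 4 = -3)
W = 12 (W = (-3*(-4)*2)/2 = (12*2)/2 = (1/2)*24 = 12)
c(E) = -20 (c(E) = 4 - 2*12 = 4 - 24 = -20)
(46201 + 42517)*(c(13) + 5476) = (46201 + 42517)*(-20 + 5476) = 88718*5456 = 484045408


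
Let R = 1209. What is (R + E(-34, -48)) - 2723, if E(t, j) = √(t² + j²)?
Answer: -1514 + 2*√865 ≈ -1455.2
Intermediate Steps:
E(t, j) = √(j² + t²)
(R + E(-34, -48)) - 2723 = (1209 + √((-48)² + (-34)²)) - 2723 = (1209 + √(2304 + 1156)) - 2723 = (1209 + √3460) - 2723 = (1209 + 2*√865) - 2723 = -1514 + 2*√865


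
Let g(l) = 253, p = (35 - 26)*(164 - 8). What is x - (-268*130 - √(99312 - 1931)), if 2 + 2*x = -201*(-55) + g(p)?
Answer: 40493 + √97381 ≈ 40805.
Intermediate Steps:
p = 1404 (p = 9*156 = 1404)
x = 5653 (x = -1 + (-201*(-55) + 253)/2 = -1 + (11055 + 253)/2 = -1 + (½)*11308 = -1 + 5654 = 5653)
x - (-268*130 - √(99312 - 1931)) = 5653 - (-268*130 - √(99312 - 1931)) = 5653 - (-34840 - √97381) = 5653 + (34840 + √97381) = 40493 + √97381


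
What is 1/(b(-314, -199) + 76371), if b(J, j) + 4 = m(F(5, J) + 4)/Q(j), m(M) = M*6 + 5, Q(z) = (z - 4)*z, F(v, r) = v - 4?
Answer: 5771/440713962 ≈ 1.3095e-5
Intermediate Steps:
F(v, r) = -4 + v
Q(z) = z*(-4 + z) (Q(z) = (-4 + z)*z = z*(-4 + z))
m(M) = 5 + 6*M (m(M) = 6*M + 5 = 5 + 6*M)
b(J, j) = -4 + 35/(j*(-4 + j)) (b(J, j) = -4 + (5 + 6*((-4 + 5) + 4))/((j*(-4 + j))) = -4 + (5 + 6*(1 + 4))*(1/(j*(-4 + j))) = -4 + (5 + 6*5)*(1/(j*(-4 + j))) = -4 + (5 + 30)*(1/(j*(-4 + j))) = -4 + 35*(1/(j*(-4 + j))) = -4 + 35/(j*(-4 + j)))
1/(b(-314, -199) + 76371) = 1/((35 - 4*(-199)*(-4 - 199))/((-199)*(-4 - 199)) + 76371) = 1/(-1/199*(35 - 4*(-199)*(-203))/(-203) + 76371) = 1/(-1/199*(-1/203)*(35 - 161588) + 76371) = 1/(-1/199*(-1/203)*(-161553) + 76371) = 1/(-23079/5771 + 76371) = 1/(440713962/5771) = 5771/440713962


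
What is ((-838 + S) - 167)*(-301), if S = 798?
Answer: 62307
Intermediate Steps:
((-838 + S) - 167)*(-301) = ((-838 + 798) - 167)*(-301) = (-40 - 167)*(-301) = -207*(-301) = 62307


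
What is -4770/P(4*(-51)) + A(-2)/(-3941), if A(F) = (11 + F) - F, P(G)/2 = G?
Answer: 3132347/267988 ≈ 11.688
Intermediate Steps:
P(G) = 2*G
A(F) = 11
-4770/P(4*(-51)) + A(-2)/(-3941) = -4770/(2*(4*(-51))) + 11/(-3941) = -4770/(2*(-204)) + 11*(-1/3941) = -4770/(-408) - 11/3941 = -4770*(-1/408) - 11/3941 = 795/68 - 11/3941 = 3132347/267988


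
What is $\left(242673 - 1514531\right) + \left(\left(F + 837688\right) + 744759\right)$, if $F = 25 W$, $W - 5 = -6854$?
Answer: $139364$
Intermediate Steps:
$W = -6849$ ($W = 5 - 6854 = -6849$)
$F = -171225$ ($F = 25 \left(-6849\right) = -171225$)
$\left(242673 - 1514531\right) + \left(\left(F + 837688\right) + 744759\right) = \left(242673 - 1514531\right) + \left(\left(-171225 + 837688\right) + 744759\right) = -1271858 + \left(666463 + 744759\right) = -1271858 + 1411222 = 139364$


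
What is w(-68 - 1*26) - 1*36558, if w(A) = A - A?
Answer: -36558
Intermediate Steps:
w(A) = 0
w(-68 - 1*26) - 1*36558 = 0 - 1*36558 = 0 - 36558 = -36558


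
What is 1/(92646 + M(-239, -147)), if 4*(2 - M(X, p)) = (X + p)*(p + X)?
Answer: 1/55399 ≈ 1.8051e-5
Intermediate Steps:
M(X, p) = 2 - (X + p)²/4 (M(X, p) = 2 - (X + p)*(p + X)/4 = 2 - (X + p)*(X + p)/4 = 2 - (X + p)²/4)
1/(92646 + M(-239, -147)) = 1/(92646 + (2 - (-239 - 147)²/4)) = 1/(92646 + (2 - ¼*(-386)²)) = 1/(92646 + (2 - ¼*148996)) = 1/(92646 + (2 - 37249)) = 1/(92646 - 37247) = 1/55399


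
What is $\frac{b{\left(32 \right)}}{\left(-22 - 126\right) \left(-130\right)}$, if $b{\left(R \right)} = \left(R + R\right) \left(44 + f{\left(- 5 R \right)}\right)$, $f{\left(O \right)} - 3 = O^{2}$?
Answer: $\frac{205176}{2405} \approx 85.312$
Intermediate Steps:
$f{\left(O \right)} = 3 + O^{2}$
$b{\left(R \right)} = 2 R \left(47 + 25 R^{2}\right)$ ($b{\left(R \right)} = \left(R + R\right) \left(44 + \left(3 + \left(- 5 R\right)^{2}\right)\right) = 2 R \left(44 + \left(3 + 25 R^{2}\right)\right) = 2 R \left(47 + 25 R^{2}\right)$)
$\frac{b{\left(32 \right)}}{\left(-22 - 126\right) \left(-130\right)} = \frac{50 \cdot 32^{3} + 94 \cdot 32}{\left(-22 - 126\right) \left(-130\right)} = \frac{50 \cdot 32768 + 3008}{\left(-148\right) \left(-130\right)} = \frac{1638400 + 3008}{19240} = 1641408 \cdot \frac{1}{19240} = \frac{205176}{2405}$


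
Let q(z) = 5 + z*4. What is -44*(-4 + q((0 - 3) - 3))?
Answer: 1012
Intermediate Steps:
q(z) = 5 + 4*z
-44*(-4 + q((0 - 3) - 3)) = -44*(-4 + (5 + 4*((0 - 3) - 3))) = -44*(-4 + (5 + 4*(-3 - 3))) = -44*(-4 + (5 + 4*(-6))) = -44*(-4 + (5 - 24)) = -44*(-4 - 19) = -44*(-23) = 1012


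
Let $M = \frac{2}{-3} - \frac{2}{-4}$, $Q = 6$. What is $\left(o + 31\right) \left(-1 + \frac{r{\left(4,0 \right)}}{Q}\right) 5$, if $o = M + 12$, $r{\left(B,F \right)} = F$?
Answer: $- \frac{1285}{6} \approx -214.17$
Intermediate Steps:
$M = - \frac{1}{6}$ ($M = 2 \left(- \frac{1}{3}\right) - - \frac{1}{2} = - \frac{2}{3} + \frac{1}{2} = - \frac{1}{6} \approx -0.16667$)
$o = \frac{71}{6}$ ($o = - \frac{1}{6} + 12 = \frac{71}{6} \approx 11.833$)
$\left(o + 31\right) \left(-1 + \frac{r{\left(4,0 \right)}}{Q}\right) 5 = \left(\frac{71}{6} + 31\right) \left(-1 + \frac{0}{6}\right) 5 = \frac{257 \left(-1 + 0 \cdot \frac{1}{6}\right) 5}{6} = \frac{257 \left(-1 + 0\right) 5}{6} = \frac{257 \left(\left(-1\right) 5\right)}{6} = \frac{257}{6} \left(-5\right) = - \frac{1285}{6}$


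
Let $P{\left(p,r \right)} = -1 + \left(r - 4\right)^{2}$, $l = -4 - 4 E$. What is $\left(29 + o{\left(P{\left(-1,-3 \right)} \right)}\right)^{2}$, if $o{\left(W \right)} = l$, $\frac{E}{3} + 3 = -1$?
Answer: $5329$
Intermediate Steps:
$E = -12$ ($E = -9 + 3 \left(-1\right) = -9 - 3 = -12$)
$l = 44$ ($l = -4 - -48 = -4 + 48 = 44$)
$P{\left(p,r \right)} = -1 + \left(-4 + r\right)^{2}$
$o{\left(W \right)} = 44$
$\left(29 + o{\left(P{\left(-1,-3 \right)} \right)}\right)^{2} = \left(29 + 44\right)^{2} = 73^{2} = 5329$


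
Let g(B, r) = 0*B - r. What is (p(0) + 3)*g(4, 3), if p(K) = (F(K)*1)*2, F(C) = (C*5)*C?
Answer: -9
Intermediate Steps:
F(C) = 5*C² (F(C) = (5*C)*C = 5*C²)
p(K) = 10*K² (p(K) = ((5*K²)*1)*2 = (5*K²)*2 = 10*K²)
g(B, r) = -r (g(B, r) = 0 - r = -r)
(p(0) + 3)*g(4, 3) = (10*0² + 3)*(-1*3) = (10*0 + 3)*(-3) = (0 + 3)*(-3) = 3*(-3) = -9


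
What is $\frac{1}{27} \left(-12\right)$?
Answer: $- \frac{4}{9} \approx -0.44444$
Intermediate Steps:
$\frac{1}{27} \left(-12\right) = - \frac{4}{9}$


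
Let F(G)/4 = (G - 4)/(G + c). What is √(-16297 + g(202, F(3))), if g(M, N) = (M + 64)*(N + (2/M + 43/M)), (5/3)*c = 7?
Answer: I*√1504338238/303 ≈ 128.01*I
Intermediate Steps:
c = 21/5 (c = (⅗)*7 = 21/5 ≈ 4.2000)
F(G) = 4*(-4 + G)/(21/5 + G) (F(G) = 4*((G - 4)/(G + 21/5)) = 4*((-4 + G)/(21/5 + G)) = 4*(-4 + G)/(21/5 + G))
g(M, N) = (64 + M)*(N + 45/M)
√(-16297 + g(202, F(3))) = √(-16297 + (45 + 64*(20*(-4 + 3)/(21 + 5*3)) + 2880/202 + 202*(20*(-4 + 3)/(21 + 5*3)))) = √(-16297 + (45 + 64*(20*(-1)/(21 + 15)) + 2880*(1/202) + 202*(20*(-1)/(21 + 15)))) = √(-16297 + (45 + 64*(20*(-1)/36) + 1440/101 + 202*(20*(-1)/36))) = √(-16297 + (45 + 64*(20*(1/36)*(-1)) + 1440/101 + 202*(20*(1/36)*(-1)))) = √(-16297 + (45 + 64*(-5/9) + 1440/101 + 202*(-5/9))) = √(-16297 + (45 - 320/9 + 1440/101 - 1010/9)) = √(-16297 - 80465/909) = √(-14894438/909) = I*√1504338238/303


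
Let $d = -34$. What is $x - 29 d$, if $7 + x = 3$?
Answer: $982$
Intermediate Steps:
$x = -4$ ($x = -7 + 3 = -4$)
$x - 29 d = -4 - -986 = -4 + 986 = 982$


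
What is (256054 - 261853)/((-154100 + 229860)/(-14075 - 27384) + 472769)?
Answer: -80140247/6533484737 ≈ -0.012266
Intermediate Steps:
(256054 - 261853)/((-154100 + 229860)/(-14075 - 27384) + 472769) = -5799/(75760/(-41459) + 472769) = -5799/(75760*(-1/41459) + 472769) = -5799/(-75760/41459 + 472769) = -5799/19600454211/41459 = -5799*41459/19600454211 = -80140247/6533484737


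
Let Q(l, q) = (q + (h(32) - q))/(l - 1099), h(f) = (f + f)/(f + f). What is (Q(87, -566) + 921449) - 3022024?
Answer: -2125781901/1012 ≈ -2.1006e+6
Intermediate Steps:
h(f) = 1 (h(f) = (2*f)/((2*f)) = (2*f)*(1/(2*f)) = 1)
Q(l, q) = 1/(-1099 + l) (Q(l, q) = (q + (1 - q))/(l - 1099) = 1/(-1099 + l))
(Q(87, -566) + 921449) - 3022024 = (1/(-1099 + 87) + 921449) - 3022024 = (1/(-1012) + 921449) - 3022024 = (-1/1012 + 921449) - 3022024 = 932506387/1012 - 3022024 = -2125781901/1012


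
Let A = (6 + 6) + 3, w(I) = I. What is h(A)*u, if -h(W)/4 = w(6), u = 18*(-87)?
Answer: 37584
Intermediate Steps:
A = 15 (A = 12 + 3 = 15)
u = -1566
h(W) = -24 (h(W) = -4*6 = -24)
h(A)*u = -24*(-1566) = 37584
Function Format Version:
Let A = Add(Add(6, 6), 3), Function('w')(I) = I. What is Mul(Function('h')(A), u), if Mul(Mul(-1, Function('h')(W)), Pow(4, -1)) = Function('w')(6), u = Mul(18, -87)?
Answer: 37584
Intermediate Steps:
A = 15 (A = Add(12, 3) = 15)
u = -1566
Function('h')(W) = -24 (Function('h')(W) = Mul(-4, 6) = -24)
Mul(Function('h')(A), u) = Mul(-24, -1566) = 37584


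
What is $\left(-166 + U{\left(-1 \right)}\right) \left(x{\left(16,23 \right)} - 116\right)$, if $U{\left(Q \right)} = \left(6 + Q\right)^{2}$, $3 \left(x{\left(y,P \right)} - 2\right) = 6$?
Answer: $15792$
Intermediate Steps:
$x{\left(y,P \right)} = 4$ ($x{\left(y,P \right)} = 2 + \frac{1}{3} \cdot 6 = 2 + 2 = 4$)
$\left(-166 + U{\left(-1 \right)}\right) \left(x{\left(16,23 \right)} - 116\right) = \left(-166 + \left(6 - 1\right)^{2}\right) \left(4 - 116\right) = \left(-166 + 5^{2}\right) \left(-112\right) = \left(-166 + 25\right) \left(-112\right) = \left(-141\right) \left(-112\right) = 15792$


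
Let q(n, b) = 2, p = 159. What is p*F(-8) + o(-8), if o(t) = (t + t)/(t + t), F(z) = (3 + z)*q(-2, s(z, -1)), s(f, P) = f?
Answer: -1589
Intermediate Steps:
F(z) = 6 + 2*z (F(z) = (3 + z)*2 = 6 + 2*z)
o(t) = 1 (o(t) = (2*t)/((2*t)) = (2*t)*(1/(2*t)) = 1)
p*F(-8) + o(-8) = 159*(6 + 2*(-8)) + 1 = 159*(6 - 16) + 1 = 159*(-10) + 1 = -1590 + 1 = -1589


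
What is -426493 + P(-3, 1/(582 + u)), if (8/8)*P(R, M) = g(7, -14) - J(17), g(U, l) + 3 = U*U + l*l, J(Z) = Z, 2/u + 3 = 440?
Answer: -426268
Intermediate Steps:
u = 2/437 (u = 2/(-3 + 440) = 2/437 ≈ 0.0045767)
g(U, l) = -3 + U² + l² (g(U, l) = -3 + (U*U + l*l) = -3 + (U² + l²) = -3 + U² + l²)
P(R, M) = 225 (P(R, M) = (-3 + 7² + (-14)²) - 1*17 = (-3 + 49 + 196) - 17 = 242 - 17 = 225)
-426493 + P(-3, 1/(582 + u)) = -426493 + 225 = -426268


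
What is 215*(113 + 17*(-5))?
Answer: 6020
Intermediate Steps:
215*(113 + 17*(-5)) = 215*(113 - 85) = 215*28 = 6020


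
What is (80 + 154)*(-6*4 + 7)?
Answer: -3978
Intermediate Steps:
(80 + 154)*(-6*4 + 7) = 234*(-24 + 7) = 234*(-17) = -3978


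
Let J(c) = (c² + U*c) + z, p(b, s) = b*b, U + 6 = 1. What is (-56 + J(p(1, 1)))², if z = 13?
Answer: 2209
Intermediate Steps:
U = -5 (U = -6 + 1 = -5)
p(b, s) = b²
J(c) = 13 + c² - 5*c (J(c) = (c² - 5*c) + 13 = 13 + c² - 5*c)
(-56 + J(p(1, 1)))² = (-56 + (13 + (1²)² - 5*1²))² = (-56 + (13 + 1² - 5*1))² = (-56 + (13 + 1 - 5))² = (-56 + 9)² = (-47)² = 2209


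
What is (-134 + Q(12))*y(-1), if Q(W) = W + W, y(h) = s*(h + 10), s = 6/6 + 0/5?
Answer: -990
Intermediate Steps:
s = 1 (s = 6*(1/6) + 0*(1/5) = 1 + 0 = 1)
y(h) = 10 + h (y(h) = 1*(h + 10) = 1*(10 + h) = 10 + h)
Q(W) = 2*W
(-134 + Q(12))*y(-1) = (-134 + 2*12)*(10 - 1) = (-134 + 24)*9 = -110*9 = -990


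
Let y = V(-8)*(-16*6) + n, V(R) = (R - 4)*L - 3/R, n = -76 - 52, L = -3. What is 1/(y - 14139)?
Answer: -1/17759 ≈ -5.6309e-5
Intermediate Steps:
n = -128
V(R) = 12 - 3*R - 3/R (V(R) = (R - 4)*(-3) - 3/R = (-4 + R)*(-3) - 3/R = (12 - 3*R) - 3/R = 12 - 3*R - 3/R)
y = -3620 (y = (12 - 3*(-8) - 3/(-8))*(-16*6) - 128 = (12 + 24 - 3*(-⅛))*(-96) - 128 = (12 + 24 + 3/8)*(-96) - 128 = (291/8)*(-96) - 128 = -3492 - 128 = -3620)
1/(y - 14139) = 1/(-3620 - 14139) = 1/(-17759) = -1/17759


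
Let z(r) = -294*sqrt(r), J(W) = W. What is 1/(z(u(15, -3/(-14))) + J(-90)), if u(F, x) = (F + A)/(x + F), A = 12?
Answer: 355/573102 - 49*sqrt(994)/573102 ≈ -0.0020762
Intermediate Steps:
u(F, x) = (12 + F)/(F + x) (u(F, x) = (F + 12)/(x + F) = (12 + F)/(F + x))
1/(z(u(15, -3/(-14))) + J(-90)) = 1/(-294*sqrt(12 + 15)/sqrt(15 - 3/(-14)) - 90) = 1/(-294*3*sqrt(3)/sqrt(15 - 3*(-1/14)) - 90) = 1/(-294*3*sqrt(3)/sqrt(15 + 3/14) - 90) = 1/(-294*3*sqrt(994)/71 - 90) = 1/(-882*sqrt(994)/71 - 90) = 1/(-90 - 882*sqrt(994)/71)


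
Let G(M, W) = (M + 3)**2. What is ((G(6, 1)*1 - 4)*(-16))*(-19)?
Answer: 23408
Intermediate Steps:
G(M, W) = (3 + M)**2
((G(6, 1)*1 - 4)*(-16))*(-19) = (((3 + 6)**2*1 - 4)*(-16))*(-19) = ((9**2*1 - 4)*(-16))*(-19) = ((81*1 - 4)*(-16))*(-19) = ((81 - 4)*(-16))*(-19) = (77*(-16))*(-19) = -1232*(-19) = 23408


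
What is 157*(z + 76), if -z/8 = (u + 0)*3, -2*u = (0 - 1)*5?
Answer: 2512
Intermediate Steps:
u = 5/2 (u = -(0 - 1)*5/2 = -(-1)*5/2 = -1/2*(-5) = 5/2 ≈ 2.5000)
z = -60 (z = -8*(5/2 + 0)*3 = -20*3 = -8*15/2 = -60)
157*(z + 76) = 157*(-60 + 76) = 157*16 = 2512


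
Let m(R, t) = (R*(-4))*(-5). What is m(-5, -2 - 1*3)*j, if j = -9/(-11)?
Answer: -900/11 ≈ -81.818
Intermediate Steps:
m(R, t) = 20*R (m(R, t) = -4*R*(-5) = 20*R)
j = 9/11 (j = -9*(-1/11) = 9/11 ≈ 0.81818)
m(-5, -2 - 1*3)*j = (20*(-5))*(9/11) = -100*9/11 = -900/11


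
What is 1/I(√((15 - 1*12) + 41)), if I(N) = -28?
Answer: -1/28 ≈ -0.035714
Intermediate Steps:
1/I(√((15 - 1*12) + 41)) = 1/(-28) = -1/28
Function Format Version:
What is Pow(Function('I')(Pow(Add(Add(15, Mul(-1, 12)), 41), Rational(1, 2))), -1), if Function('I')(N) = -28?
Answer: Rational(-1, 28) ≈ -0.035714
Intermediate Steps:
Pow(Function('I')(Pow(Add(Add(15, Mul(-1, 12)), 41), Rational(1, 2))), -1) = Pow(-28, -1) = Rational(-1, 28)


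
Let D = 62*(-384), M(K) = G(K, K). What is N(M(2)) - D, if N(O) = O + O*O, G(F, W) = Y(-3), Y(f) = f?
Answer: 23814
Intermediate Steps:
G(F, W) = -3
M(K) = -3
N(O) = O + O²
D = -23808
N(M(2)) - D = -3*(1 - 3) - 1*(-23808) = -3*(-2) + 23808 = 6 + 23808 = 23814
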